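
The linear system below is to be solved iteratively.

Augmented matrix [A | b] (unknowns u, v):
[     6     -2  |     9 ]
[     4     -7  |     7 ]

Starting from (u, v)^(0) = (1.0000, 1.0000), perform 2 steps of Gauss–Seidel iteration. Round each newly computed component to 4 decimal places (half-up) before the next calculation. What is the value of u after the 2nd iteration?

Iteration 1:
  u = (9 - (-2)·1.0000) / (6) = 1.8333
  v = (7 - (4)·1.8333) / (-7) = 0.0476
Iteration 2:
  u = (9 - (-2)·0.0476) / (6) = 1.5159
  v = (7 - (4)·1.5159) / (-7) = -0.1338

1.5159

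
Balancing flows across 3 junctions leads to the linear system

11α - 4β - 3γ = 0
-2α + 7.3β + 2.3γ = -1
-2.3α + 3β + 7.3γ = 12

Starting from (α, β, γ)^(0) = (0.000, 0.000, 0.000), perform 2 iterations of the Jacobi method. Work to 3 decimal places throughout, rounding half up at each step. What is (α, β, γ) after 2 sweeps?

(0.399, -0.655, 1.700)

Iteration 1:
  α = (0 - (-4)·0.000 - (-3)·0.000) / (11) = 0.000
  β = (-1 - (-2)·0.000 - (2.3)·0.000) / (7.3) = -0.137
  γ = (12 - (-2.3)·0.000 - (3)·0.000) / (7.3) = 1.644
Iteration 2:
  α = (0 - (-4)·-0.137 - (-3)·1.644) / (11) = 0.399
  β = (-1 - (-2)·0.000 - (2.3)·1.644) / (7.3) = -0.655
  γ = (12 - (-2.3)·0.000 - (3)·-0.137) / (7.3) = 1.700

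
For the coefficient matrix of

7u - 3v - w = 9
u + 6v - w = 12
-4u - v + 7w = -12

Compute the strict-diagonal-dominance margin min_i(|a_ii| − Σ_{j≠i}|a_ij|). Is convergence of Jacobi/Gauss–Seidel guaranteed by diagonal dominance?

2

row 1: |7| − (3+1) = 3
row 2: |6| − (1+1) = 4
row 3: |7| − (4+1) = 2
minimum over rows = 2 → strictly diagonally dominant (convergence guaranteed)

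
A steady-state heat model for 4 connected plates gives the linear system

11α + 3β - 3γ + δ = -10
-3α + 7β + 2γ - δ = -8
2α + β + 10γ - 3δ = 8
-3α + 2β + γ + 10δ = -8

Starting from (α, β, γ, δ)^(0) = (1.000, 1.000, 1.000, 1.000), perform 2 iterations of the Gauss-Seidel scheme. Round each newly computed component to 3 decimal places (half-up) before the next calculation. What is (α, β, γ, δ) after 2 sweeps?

Iteration 1:
  α = (-10 - (3)·1.000 - (-3)·1.000 - (1)·1.000) / (11) = -1.000
  β = (-8 - (-3)·-1.000 - (2)·1.000 - (-1)·1.000) / (7) = -1.714
  γ = (8 - (2)·-1.000 - (1)·-1.714 - (-3)·1.000) / (10) = 1.471
  δ = (-8 - (-3)·-1.000 - (2)·-1.714 - (1)·1.471) / (10) = -0.904
Iteration 2:
  α = (-10 - (3)·-1.714 - (-3)·1.471 - (1)·-0.904) / (11) = 0.042
  β = (-8 - (-3)·0.042 - (2)·1.471 - (-1)·-0.904) / (7) = -1.674
  γ = (8 - (2)·0.042 - (1)·-1.674 - (-3)·-0.904) / (10) = 0.688
  δ = (-8 - (-3)·0.042 - (2)·-1.674 - (1)·0.688) / (10) = -0.521

(0.042, -1.674, 0.688, -0.521)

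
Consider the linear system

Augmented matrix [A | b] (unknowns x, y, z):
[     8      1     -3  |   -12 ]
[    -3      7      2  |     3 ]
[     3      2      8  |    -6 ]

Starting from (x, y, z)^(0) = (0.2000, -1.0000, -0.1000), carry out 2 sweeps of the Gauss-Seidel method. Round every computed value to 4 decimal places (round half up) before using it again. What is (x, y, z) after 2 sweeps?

(-1.5502, -0.1834, -0.1228)

Iteration 1:
  x = (-12 - (1)·-1.0000 - (-3)·-0.1000) / (8) = -1.4125
  y = (3 - (-3)·-1.4125 - (2)·-0.1000) / (7) = -0.1482
  z = (-6 - (3)·-1.4125 - (2)·-0.1482) / (8) = -0.1833
Iteration 2:
  x = (-12 - (1)·-0.1482 - (-3)·-0.1833) / (8) = -1.5502
  y = (3 - (-3)·-1.5502 - (2)·-0.1833) / (7) = -0.1834
  z = (-6 - (3)·-1.5502 - (2)·-0.1834) / (8) = -0.1228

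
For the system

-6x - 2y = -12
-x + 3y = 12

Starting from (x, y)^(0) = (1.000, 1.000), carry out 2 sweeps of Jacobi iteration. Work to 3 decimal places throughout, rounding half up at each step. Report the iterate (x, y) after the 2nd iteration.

Iteration 1:
  x = (-12 - (-2)·1.000) / (-6) = 1.667
  y = (12 - (-1)·1.000) / (3) = 4.333
Iteration 2:
  x = (-12 - (-2)·4.333) / (-6) = 0.556
  y = (12 - (-1)·1.667) / (3) = 4.556

(0.556, 4.556)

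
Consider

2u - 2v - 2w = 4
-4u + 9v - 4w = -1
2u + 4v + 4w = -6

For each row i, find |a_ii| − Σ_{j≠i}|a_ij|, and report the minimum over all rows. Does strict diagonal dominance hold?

row 1: |2| − (2+2) = -2
row 2: |9| − (4+4) = 1
row 3: |4| − (2+4) = -2
minimum over rows = -2 → not strictly diagonally dominant

-2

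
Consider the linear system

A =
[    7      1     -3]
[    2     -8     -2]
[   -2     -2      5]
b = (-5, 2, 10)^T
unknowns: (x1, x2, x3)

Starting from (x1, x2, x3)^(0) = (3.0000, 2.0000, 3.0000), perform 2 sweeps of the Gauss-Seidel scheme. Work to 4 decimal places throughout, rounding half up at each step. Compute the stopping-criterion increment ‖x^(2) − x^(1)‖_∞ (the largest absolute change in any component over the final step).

Iteration 1:
  x1 = (-5 - (1)·2.0000 - (-3)·3.0000) / (7) = 0.2857
  x2 = (2 - (2)·0.2857 - (-2)·3.0000) / (-8) = -0.9286
  x3 = (10 - (-2)·0.2857 - (-2)·-0.9286) / (5) = 1.7428
Iteration 2:
  x1 = (-5 - (1)·-0.9286 - (-3)·1.7428) / (7) = 0.1653
  x2 = (2 - (2)·0.1653 - (-2)·1.7428) / (-8) = -0.6444
  x3 = (10 - (-2)·0.1653 - (-2)·-0.6444) / (5) = 1.8084
Change: (-0.1204, 0.2842, 0.0656) → max |·| = 0.2842

0.2842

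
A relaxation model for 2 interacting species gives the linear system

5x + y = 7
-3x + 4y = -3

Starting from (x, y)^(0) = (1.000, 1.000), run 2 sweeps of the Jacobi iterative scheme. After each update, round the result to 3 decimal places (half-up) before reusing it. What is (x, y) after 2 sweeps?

(1.400, 0.150)

Iteration 1:
  x = (7 - (1)·1.000) / (5) = 1.200
  y = (-3 - (-3)·1.000) / (4) = 0.000
Iteration 2:
  x = (7 - (1)·0.000) / (5) = 1.400
  y = (-3 - (-3)·1.200) / (4) = 0.150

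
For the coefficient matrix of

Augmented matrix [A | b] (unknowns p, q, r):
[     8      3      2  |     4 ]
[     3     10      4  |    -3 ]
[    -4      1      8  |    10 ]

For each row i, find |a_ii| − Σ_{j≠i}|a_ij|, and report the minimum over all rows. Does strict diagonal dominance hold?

row 1: |8| − (3+2) = 3
row 2: |10| − (3+4) = 3
row 3: |8| − (4+1) = 3
minimum over rows = 3 → strictly diagonally dominant (convergence guaranteed)

3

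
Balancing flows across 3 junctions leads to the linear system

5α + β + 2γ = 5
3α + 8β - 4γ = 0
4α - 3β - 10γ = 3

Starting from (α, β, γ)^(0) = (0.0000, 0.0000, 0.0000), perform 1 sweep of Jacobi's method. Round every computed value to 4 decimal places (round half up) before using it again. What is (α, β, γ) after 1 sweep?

(1.0000, 0.0000, -0.3000)

Iteration 1:
  α = (5 - (1)·0.0000 - (2)·0.0000) / (5) = 1.0000
  β = (0 - (3)·0.0000 - (-4)·0.0000) / (8) = 0.0000
  γ = (3 - (4)·0.0000 - (-3)·0.0000) / (-10) = -0.3000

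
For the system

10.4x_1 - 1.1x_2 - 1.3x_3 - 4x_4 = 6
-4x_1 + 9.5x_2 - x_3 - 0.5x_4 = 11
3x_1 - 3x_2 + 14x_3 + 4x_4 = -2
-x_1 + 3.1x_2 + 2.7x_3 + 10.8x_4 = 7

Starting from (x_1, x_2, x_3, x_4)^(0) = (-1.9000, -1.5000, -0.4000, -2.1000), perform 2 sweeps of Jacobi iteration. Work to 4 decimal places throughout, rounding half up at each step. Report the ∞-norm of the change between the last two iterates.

1.4916

Iteration 1:
  x_1 = (6 - (-1.1)·-1.5000 - (-1.3)·-0.4000 - (-4)·-2.1000) / (10.4) = -0.4394
  x_2 = (11 - (-4)·-1.9000 - (-1)·-0.4000 - (-0.5)·-2.1000) / (9.5) = 0.2053
  x_3 = (-2 - (3)·-1.9000 - (-3)·-1.5000 - (4)·-2.1000) / (14) = 0.5429
  x_4 = (7 - (-1)·-1.9000 - (3.1)·-1.5000 - (2.7)·-0.4000) / (10.8) = 1.0028
Iteration 2:
  x_1 = (6 - (-1.1)·0.2053 - (-1.3)·0.5429 - (-4)·1.0028) / (10.4) = 1.0522
  x_2 = (11 - (-4)·-0.4394 - (-1)·0.5429 - (-0.5)·1.0028) / (9.5) = 1.0828
  x_3 = (-2 - (3)·-0.4394 - (-3)·0.2053 - (4)·1.0028) / (14) = -0.2912
  x_4 = (7 - (-1)·-0.4394 - (3.1)·0.2053 - (2.7)·0.5429) / (10.8) = 0.4128
Change: (1.4916, 0.8775, -0.8341, -0.5900) → max |·| = 1.4916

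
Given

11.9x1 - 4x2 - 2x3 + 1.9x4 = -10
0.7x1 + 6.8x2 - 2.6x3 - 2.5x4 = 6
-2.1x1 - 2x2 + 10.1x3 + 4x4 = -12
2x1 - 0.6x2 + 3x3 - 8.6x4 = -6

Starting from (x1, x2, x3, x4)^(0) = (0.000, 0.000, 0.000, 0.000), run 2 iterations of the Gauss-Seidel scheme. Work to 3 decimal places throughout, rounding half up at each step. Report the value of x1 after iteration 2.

Iteration 1:
  x1 = (-10 - (-4)·0.000 - (-2)·0.000 - (1.9)·0.000) / (11.9) = -0.840
  x2 = (6 - (0.7)·-0.840 - (-2.6)·0.000 - (-2.5)·0.000) / (6.8) = 0.969
  x3 = (-12 - (-2.1)·-0.840 - (-2)·0.969 - (4)·0.000) / (10.1) = -1.171
  x4 = (-6 - (2)·-0.840 - (-0.6)·0.969 - (3)·-1.171) / (-8.6) = 0.026
Iteration 2:
  x1 = (-10 - (-4)·0.969 - (-2)·-1.171 - (1.9)·0.026) / (11.9) = -0.716
  x2 = (6 - (0.7)·-0.716 - (-2.6)·-1.171 - (-2.5)·0.026) / (6.8) = 0.518
  x3 = (-12 - (-2.1)·-0.716 - (-2)·0.518 - (4)·0.026) / (10.1) = -1.245
  x4 = (-6 - (2)·-0.716 - (-0.6)·0.518 - (3)·-1.245) / (-8.6) = 0.061

-0.716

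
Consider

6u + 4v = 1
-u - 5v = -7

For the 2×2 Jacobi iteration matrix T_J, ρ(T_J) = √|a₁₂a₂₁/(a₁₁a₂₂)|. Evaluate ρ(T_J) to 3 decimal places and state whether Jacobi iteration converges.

0.365

a₁₂a₂₁/(a₁₁a₂₂) = (4)·(-1) / ((6)·(-5)) = 0.133333
ρ = √|0.133333| = √0.133333 = 0.365
ρ < 1, so Jacobi converges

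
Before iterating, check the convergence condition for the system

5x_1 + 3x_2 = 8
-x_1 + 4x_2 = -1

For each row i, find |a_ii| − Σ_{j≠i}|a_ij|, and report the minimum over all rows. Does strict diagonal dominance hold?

row 1: |5| − (3) = 2
row 2: |4| − (1) = 3
minimum over rows = 2 → strictly diagonally dominant (convergence guaranteed)

2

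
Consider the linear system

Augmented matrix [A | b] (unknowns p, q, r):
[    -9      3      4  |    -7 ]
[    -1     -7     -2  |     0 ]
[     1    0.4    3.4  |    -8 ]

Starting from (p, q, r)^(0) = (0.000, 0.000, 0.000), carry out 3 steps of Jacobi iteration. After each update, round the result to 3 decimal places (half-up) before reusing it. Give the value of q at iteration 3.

0.776

Iteration 1:
  p = (-7 - (3)·0.000 - (4)·0.000) / (-9) = 0.778
  q = (0 - (-1)·0.000 - (-2)·0.000) / (-7) = 0.000
  r = (-8 - (1)·0.000 - (0.4)·0.000) / (3.4) = -2.353
Iteration 2:
  p = (-7 - (3)·0.000 - (4)·-2.353) / (-9) = -0.268
  q = (0 - (-1)·0.778 - (-2)·-2.353) / (-7) = 0.561
  r = (-8 - (1)·0.778 - (0.4)·0.000) / (3.4) = -2.582
Iteration 3:
  p = (-7 - (3)·0.561 - (4)·-2.582) / (-9) = -0.183
  q = (0 - (-1)·-0.268 - (-2)·-2.582) / (-7) = 0.776
  r = (-8 - (1)·-0.268 - (0.4)·0.561) / (3.4) = -2.340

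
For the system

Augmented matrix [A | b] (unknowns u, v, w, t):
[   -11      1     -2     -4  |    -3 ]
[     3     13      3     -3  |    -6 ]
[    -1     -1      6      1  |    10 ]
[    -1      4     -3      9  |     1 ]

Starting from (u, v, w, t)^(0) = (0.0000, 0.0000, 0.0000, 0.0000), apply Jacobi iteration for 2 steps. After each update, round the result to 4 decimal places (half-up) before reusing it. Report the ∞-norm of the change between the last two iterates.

0.7910

Iteration 1:
  u = (-3 - (1)·0.0000 - (-2)·0.0000 - (-4)·0.0000) / (-11) = 0.2727
  v = (-6 - (3)·0.0000 - (3)·0.0000 - (-3)·0.0000) / (13) = -0.4615
  w = (10 - (-1)·0.0000 - (-1)·0.0000 - (1)·0.0000) / (6) = 1.6667
  t = (1 - (-1)·0.0000 - (4)·0.0000 - (-3)·0.0000) / (9) = 0.1111
Iteration 2:
  u = (-3 - (1)·-0.4615 - (-2)·1.6667 - (-4)·0.1111) / (-11) = -0.1127
  v = (-6 - (3)·0.2727 - (3)·1.6667 - (-3)·0.1111) / (13) = -0.8835
  w = (10 - (-1)·0.2727 - (-1)·-0.4615 - (1)·0.1111) / (6) = 1.6167
  t = (1 - (-1)·0.2727 - (4)·-0.4615 - (-3)·1.6667) / (9) = 0.9021
Change: (-0.3854, -0.4220, -0.0500, 0.7910) → max |·| = 0.7910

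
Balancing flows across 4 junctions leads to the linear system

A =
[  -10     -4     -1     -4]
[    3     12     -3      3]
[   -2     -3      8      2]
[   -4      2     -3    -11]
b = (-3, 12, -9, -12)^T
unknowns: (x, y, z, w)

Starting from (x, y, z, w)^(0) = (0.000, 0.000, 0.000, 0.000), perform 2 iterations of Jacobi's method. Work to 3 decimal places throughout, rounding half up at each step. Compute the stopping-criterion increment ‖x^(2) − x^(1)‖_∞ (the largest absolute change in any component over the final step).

Iteration 1:
  x = (-3 - (-4)·0.000 - (-1)·0.000 - (-4)·0.000) / (-10) = 0.300
  y = (12 - (3)·0.000 - (-3)·0.000 - (3)·0.000) / (12) = 1.000
  z = (-9 - (-2)·0.000 - (-3)·0.000 - (2)·0.000) / (8) = -1.125
  w = (-12 - (-4)·0.000 - (2)·0.000 - (-3)·0.000) / (-11) = 1.091
Iteration 2:
  x = (-3 - (-4)·1.000 - (-1)·-1.125 - (-4)·1.091) / (-10) = -0.424
  y = (12 - (3)·0.300 - (-3)·-1.125 - (3)·1.091) / (12) = 0.371
  z = (-9 - (-2)·0.300 - (-3)·1.000 - (2)·1.091) / (8) = -0.948
  w = (-12 - (-4)·0.300 - (2)·1.000 - (-3)·-1.125) / (-11) = 1.470
Change: (-0.724, -0.629, 0.177, 0.379) → max |·| = 0.724

0.724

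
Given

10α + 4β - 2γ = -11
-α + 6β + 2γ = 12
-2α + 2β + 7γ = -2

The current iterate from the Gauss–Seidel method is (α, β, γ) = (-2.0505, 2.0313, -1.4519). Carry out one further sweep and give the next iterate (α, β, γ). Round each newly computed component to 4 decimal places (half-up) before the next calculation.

(-2.2029, 2.1168, -1.5199)

One sweep:
  α = (-11 - (4)·2.0313 - (-2)·-1.4519) / (10) = -2.2029
  β = (12 - (-1)·-2.2029 - (2)·-1.4519) / (6) = 2.1168
  γ = (-2 - (-2)·-2.2029 - (2)·2.1168) / (7) = -1.5199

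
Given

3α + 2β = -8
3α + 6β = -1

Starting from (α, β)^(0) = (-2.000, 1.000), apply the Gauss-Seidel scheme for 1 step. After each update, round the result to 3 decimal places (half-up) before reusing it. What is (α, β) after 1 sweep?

(-3.333, 1.500)

Iteration 1:
  α = (-8 - (2)·1.000) / (3) = -3.333
  β = (-1 - (3)·-3.333) / (6) = 1.500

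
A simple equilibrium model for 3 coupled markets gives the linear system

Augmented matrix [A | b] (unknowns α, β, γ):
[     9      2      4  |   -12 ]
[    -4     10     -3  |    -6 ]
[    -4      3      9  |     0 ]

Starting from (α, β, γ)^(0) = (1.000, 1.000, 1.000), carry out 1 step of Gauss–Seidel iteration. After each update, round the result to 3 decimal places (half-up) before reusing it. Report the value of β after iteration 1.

-1.100

Iteration 1:
  α = (-12 - (2)·1.000 - (4)·1.000) / (9) = -2.000
  β = (-6 - (-4)·-2.000 - (-3)·1.000) / (10) = -1.100
  γ = (0 - (-4)·-2.000 - (3)·-1.100) / (9) = -0.522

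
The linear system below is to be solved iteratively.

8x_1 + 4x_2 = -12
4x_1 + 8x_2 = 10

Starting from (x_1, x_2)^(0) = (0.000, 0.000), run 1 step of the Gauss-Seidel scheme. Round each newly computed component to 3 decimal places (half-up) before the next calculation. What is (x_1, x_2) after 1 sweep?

Iteration 1:
  x_1 = (-12 - (4)·0.000) / (8) = -1.500
  x_2 = (10 - (4)·-1.500) / (8) = 2.000

(-1.500, 2.000)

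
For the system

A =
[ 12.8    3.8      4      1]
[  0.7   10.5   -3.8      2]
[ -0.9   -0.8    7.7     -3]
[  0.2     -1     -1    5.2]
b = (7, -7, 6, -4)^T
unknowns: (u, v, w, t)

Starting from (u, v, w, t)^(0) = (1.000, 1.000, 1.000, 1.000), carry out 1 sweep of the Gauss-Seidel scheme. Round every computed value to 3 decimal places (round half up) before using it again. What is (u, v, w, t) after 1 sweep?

Iteration 1:
  u = (7 - (3.8)·1.000 - (4)·1.000 - (1)·1.000) / (12.8) = -0.141
  v = (-7 - (0.7)·-0.141 - (-3.8)·1.000 - (2)·1.000) / (10.5) = -0.486
  w = (6 - (-0.9)·-0.141 - (-0.8)·-0.486 - (-3)·1.000) / (7.7) = 1.102
  t = (-4 - (0.2)·-0.141 - (-1)·-0.486 - (-1)·1.102) / (5.2) = -0.645

(-0.141, -0.486, 1.102, -0.645)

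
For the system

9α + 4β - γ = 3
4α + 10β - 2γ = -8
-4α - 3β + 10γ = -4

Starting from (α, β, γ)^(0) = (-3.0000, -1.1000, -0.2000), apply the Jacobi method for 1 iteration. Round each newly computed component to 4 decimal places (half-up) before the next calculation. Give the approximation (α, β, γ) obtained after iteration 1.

Iteration 1:
  α = (3 - (4)·-1.1000 - (-1)·-0.2000) / (9) = 0.8000
  β = (-8 - (4)·-3.0000 - (-2)·-0.2000) / (10) = 0.3600
  γ = (-4 - (-4)·-3.0000 - (-3)·-1.1000) / (10) = -1.9300

(0.8000, 0.3600, -1.9300)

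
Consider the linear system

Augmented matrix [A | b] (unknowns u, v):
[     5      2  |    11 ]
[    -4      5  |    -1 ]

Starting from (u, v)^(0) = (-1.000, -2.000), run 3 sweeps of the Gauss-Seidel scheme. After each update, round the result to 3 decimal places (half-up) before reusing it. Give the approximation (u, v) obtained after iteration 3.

(1.858, 1.286)

Iteration 1:
  u = (11 - (2)·-2.000) / (5) = 3.000
  v = (-1 - (-4)·3.000) / (5) = 2.200
Iteration 2:
  u = (11 - (2)·2.200) / (5) = 1.320
  v = (-1 - (-4)·1.320) / (5) = 0.856
Iteration 3:
  u = (11 - (2)·0.856) / (5) = 1.858
  v = (-1 - (-4)·1.858) / (5) = 1.286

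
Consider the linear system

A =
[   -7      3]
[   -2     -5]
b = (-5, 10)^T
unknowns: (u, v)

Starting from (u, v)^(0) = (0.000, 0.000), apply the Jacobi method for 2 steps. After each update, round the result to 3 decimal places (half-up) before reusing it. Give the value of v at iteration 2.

-2.286

Iteration 1:
  u = (-5 - (3)·0.000) / (-7) = 0.714
  v = (10 - (-2)·0.000) / (-5) = -2.000
Iteration 2:
  u = (-5 - (3)·-2.000) / (-7) = -0.143
  v = (10 - (-2)·0.714) / (-5) = -2.286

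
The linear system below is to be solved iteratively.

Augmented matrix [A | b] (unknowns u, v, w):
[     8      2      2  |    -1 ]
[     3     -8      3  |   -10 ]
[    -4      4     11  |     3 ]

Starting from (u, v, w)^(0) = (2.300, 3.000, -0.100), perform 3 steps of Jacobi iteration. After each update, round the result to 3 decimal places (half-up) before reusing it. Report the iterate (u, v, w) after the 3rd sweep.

(-0.162, 0.710, -0.304)

Iteration 1:
  u = (-1 - (2)·3.000 - (2)·-0.100) / (8) = -0.850
  v = (-10 - (3)·2.300 - (3)·-0.100) / (-8) = 2.075
  w = (3 - (-4)·2.300 - (4)·3.000) / (11) = 0.018
Iteration 2:
  u = (-1 - (2)·2.075 - (2)·0.018) / (8) = -0.648
  v = (-10 - (3)·-0.850 - (3)·0.018) / (-8) = 0.938
  w = (3 - (-4)·-0.850 - (4)·2.075) / (11) = -0.791
Iteration 3:
  u = (-1 - (2)·0.938 - (2)·-0.791) / (8) = -0.162
  v = (-10 - (3)·-0.648 - (3)·-0.791) / (-8) = 0.710
  w = (3 - (-4)·-0.648 - (4)·0.938) / (11) = -0.304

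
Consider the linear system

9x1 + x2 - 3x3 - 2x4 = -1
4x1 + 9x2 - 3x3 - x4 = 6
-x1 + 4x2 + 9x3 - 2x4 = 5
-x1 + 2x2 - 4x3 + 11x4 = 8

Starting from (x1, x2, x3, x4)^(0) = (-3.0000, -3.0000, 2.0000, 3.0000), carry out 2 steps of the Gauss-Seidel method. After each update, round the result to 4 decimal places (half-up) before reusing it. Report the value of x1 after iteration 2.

0.3324

Iteration 1:
  x1 = (-1 - (1)·-3.0000 - (-3)·2.0000 - (-2)·3.0000) / (9) = 1.5556
  x2 = (6 - (4)·1.5556 - (-3)·2.0000 - (-1)·3.0000) / (9) = 0.9753
  x3 = (5 - (-1)·1.5556 - (4)·0.9753 - (-2)·3.0000) / (9) = 0.9616
  x4 = (8 - (-1)·1.5556 - (2)·0.9753 - (-4)·0.9616) / (11) = 1.0410
Iteration 2:
  x1 = (-1 - (1)·0.9753 - (-3)·0.9616 - (-2)·1.0410) / (9) = 0.3324
  x2 = (6 - (4)·0.3324 - (-3)·0.9616 - (-1)·1.0410) / (9) = 0.9551
  x3 = (5 - (-1)·0.3324 - (4)·0.9551 - (-2)·1.0410) / (9) = 0.3993
  x4 = (8 - (-1)·0.3324 - (2)·0.9551 - (-4)·0.3993) / (11) = 0.7290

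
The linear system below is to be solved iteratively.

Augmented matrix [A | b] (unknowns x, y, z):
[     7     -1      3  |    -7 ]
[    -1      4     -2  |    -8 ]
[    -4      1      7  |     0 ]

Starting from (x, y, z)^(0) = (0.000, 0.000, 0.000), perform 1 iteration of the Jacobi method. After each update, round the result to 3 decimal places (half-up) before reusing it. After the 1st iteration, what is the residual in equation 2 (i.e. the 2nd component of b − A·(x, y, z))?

Iteration 1:
  x = (-7 - (-1)·0.000 - (3)·0.000) / (7) = -1.000
  y = (-8 - (-1)·0.000 - (-2)·0.000) / (4) = -2.000
  z = (0 - (-4)·0.000 - (1)·0.000) / (7) = 0.000
Residual b − A·x = (-2.000, -1.000, -2.000)

-1.000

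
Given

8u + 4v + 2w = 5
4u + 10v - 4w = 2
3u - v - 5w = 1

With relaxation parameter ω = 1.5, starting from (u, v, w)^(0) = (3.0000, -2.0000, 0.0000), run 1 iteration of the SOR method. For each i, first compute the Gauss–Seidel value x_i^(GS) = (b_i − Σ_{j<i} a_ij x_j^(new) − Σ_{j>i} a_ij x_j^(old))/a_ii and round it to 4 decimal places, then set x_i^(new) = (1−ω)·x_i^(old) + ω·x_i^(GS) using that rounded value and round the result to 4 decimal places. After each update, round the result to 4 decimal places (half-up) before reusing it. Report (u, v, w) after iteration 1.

Iteration 1:
  u: GS value = (5 - (4)·-2.0000 - (2)·0.0000) / (8) = 1.6250;  u ← (1−ω)·3.0000 + ω·1.6250 = 0.9375
  v: GS value = (2 - (4)·0.9375 - (-4)·0.0000) / (10) = -0.1750;  v ← (1−ω)·-2.0000 + ω·-0.1750 = 0.7375
  w: GS value = (1 - (3)·0.9375 - (-1)·0.7375) / (-5) = 0.2150;  w ← (1−ω)·0.0000 + ω·0.2150 = 0.3225

(0.9375, 0.7375, 0.3225)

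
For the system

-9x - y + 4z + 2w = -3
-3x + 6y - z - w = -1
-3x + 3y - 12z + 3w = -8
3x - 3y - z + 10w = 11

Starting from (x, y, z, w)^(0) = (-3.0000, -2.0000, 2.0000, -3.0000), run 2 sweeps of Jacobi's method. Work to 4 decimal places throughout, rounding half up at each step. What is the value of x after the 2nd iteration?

0.9667

Iteration 1:
  x = (-3 - (-1)·-2.0000 - (4)·2.0000 - (2)·-3.0000) / (-9) = 0.7778
  y = (-1 - (-3)·-3.0000 - (-1)·2.0000 - (-1)·-3.0000) / (6) = -1.8333
  z = (-8 - (-3)·-3.0000 - (3)·-2.0000 - (3)·-3.0000) / (-12) = 0.1667
  w = (11 - (3)·-3.0000 - (-3)·-2.0000 - (-1)·2.0000) / (10) = 1.6000
Iteration 2:
  x = (-3 - (-1)·-1.8333 - (4)·0.1667 - (2)·1.6000) / (-9) = 0.9667
  y = (-1 - (-3)·0.7778 - (-1)·0.1667 - (-1)·1.6000) / (6) = 0.5167
  z = (-8 - (-3)·0.7778 - (3)·-1.8333 - (3)·1.6000) / (-12) = 0.4139
  w = (11 - (3)·0.7778 - (-3)·-1.8333 - (-1)·0.1667) / (10) = 0.3333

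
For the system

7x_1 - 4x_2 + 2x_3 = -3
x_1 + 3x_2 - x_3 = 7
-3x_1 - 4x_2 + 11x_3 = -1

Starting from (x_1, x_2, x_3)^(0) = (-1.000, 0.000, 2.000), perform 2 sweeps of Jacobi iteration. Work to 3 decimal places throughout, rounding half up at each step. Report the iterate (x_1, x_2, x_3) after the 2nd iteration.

(1.580, 2.545, 0.848)

Iteration 1:
  x_1 = (-3 - (-4)·0.000 - (2)·2.000) / (7) = -1.000
  x_2 = (7 - (1)·-1.000 - (-1)·2.000) / (3) = 3.333
  x_3 = (-1 - (-3)·-1.000 - (-4)·0.000) / (11) = -0.364
Iteration 2:
  x_1 = (-3 - (-4)·3.333 - (2)·-0.364) / (7) = 1.580
  x_2 = (7 - (1)·-1.000 - (-1)·-0.364) / (3) = 2.545
  x_3 = (-1 - (-3)·-1.000 - (-4)·3.333) / (11) = 0.848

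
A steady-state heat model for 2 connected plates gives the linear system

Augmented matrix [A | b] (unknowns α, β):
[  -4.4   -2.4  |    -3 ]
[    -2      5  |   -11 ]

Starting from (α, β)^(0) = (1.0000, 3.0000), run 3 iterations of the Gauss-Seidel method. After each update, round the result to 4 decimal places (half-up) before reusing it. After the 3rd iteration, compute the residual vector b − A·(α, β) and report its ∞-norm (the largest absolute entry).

0.6378

Iteration 1:
  α = (-3 - (-2.4)·3.0000) / (-4.4) = -0.9545
  β = (-11 - (-2)·-0.9545) / (5) = -2.5818
Iteration 2:
  α = (-3 - (-2.4)·-2.5818) / (-4.4) = 2.0901
  β = (-11 - (-2)·2.0901) / (5) = -1.3640
Iteration 3:
  α = (-3 - (-2.4)·-1.3640) / (-4.4) = 1.4258
  β = (-11 - (-2)·1.4258) / (5) = -1.6297
Residual b − A·x = (-0.6378, 0.0001); ∞-norm = 0.6378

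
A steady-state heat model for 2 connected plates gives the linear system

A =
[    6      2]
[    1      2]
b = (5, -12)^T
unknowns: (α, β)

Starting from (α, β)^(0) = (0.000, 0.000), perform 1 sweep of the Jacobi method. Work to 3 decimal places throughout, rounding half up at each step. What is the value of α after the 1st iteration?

Iteration 1:
  α = (5 - (2)·0.000) / (6) = 0.833
  β = (-12 - (1)·0.000) / (2) = -6.000

0.833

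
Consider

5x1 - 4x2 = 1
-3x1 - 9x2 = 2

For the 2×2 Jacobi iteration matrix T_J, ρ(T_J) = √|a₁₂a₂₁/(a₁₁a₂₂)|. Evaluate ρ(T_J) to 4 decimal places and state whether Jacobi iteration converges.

0.5164

a₁₂a₂₁/(a₁₁a₂₂) = (-4)·(-3) / ((5)·(-9)) = -0.266667
ρ = √|-0.266667| = √0.266667 = 0.5164
ρ < 1, so Jacobi converges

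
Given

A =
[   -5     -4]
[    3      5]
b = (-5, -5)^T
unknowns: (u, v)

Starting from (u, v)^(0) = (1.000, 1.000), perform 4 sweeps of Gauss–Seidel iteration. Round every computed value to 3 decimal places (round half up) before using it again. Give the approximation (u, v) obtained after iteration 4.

(3.101, -2.861)

Iteration 1:
  u = (-5 - (-4)·1.000) / (-5) = 0.200
  v = (-5 - (3)·0.200) / (5) = -1.120
Iteration 2:
  u = (-5 - (-4)·-1.120) / (-5) = 1.896
  v = (-5 - (3)·1.896) / (5) = -2.138
Iteration 3:
  u = (-5 - (-4)·-2.138) / (-5) = 2.710
  v = (-5 - (3)·2.710) / (5) = -2.626
Iteration 4:
  u = (-5 - (-4)·-2.626) / (-5) = 3.101
  v = (-5 - (3)·3.101) / (5) = -2.861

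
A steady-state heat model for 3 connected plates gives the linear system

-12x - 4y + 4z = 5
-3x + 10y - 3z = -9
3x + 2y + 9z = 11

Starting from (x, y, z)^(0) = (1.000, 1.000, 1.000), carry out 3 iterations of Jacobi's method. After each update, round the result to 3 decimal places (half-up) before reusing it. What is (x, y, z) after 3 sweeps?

(0.334, -0.500, 1.437)

Iteration 1:
  x = (5 - (-4)·1.000 - (4)·1.000) / (-12) = -0.417
  y = (-9 - (-3)·1.000 - (-3)·1.000) / (10) = -0.300
  z = (11 - (3)·1.000 - (2)·1.000) / (9) = 0.667
Iteration 2:
  x = (5 - (-4)·-0.300 - (4)·0.667) / (-12) = -0.094
  y = (-9 - (-3)·-0.417 - (-3)·0.667) / (10) = -0.825
  z = (11 - (3)·-0.417 - (2)·-0.300) / (9) = 1.428
Iteration 3:
  x = (5 - (-4)·-0.825 - (4)·1.428) / (-12) = 0.334
  y = (-9 - (-3)·-0.094 - (-3)·1.428) / (10) = -0.500
  z = (11 - (3)·-0.094 - (2)·-0.825) / (9) = 1.437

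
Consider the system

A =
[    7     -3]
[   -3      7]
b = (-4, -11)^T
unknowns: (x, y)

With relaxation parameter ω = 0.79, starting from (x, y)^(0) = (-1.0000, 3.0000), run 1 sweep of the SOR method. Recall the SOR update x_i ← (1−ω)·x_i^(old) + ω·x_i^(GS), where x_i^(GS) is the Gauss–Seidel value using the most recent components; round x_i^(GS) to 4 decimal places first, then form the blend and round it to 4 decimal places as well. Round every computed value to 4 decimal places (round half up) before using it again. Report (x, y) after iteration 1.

Iteration 1:
  x: GS value = (-4 - (-3)·3.0000) / (7) = 0.7143;  x ← (1−ω)·-1.0000 + ω·0.7143 = 0.3543
  y: GS value = (-11 - (-3)·0.3543) / (7) = -1.4196;  y ← (1−ω)·3.0000 + ω·-1.4196 = -0.4915

(0.3543, -0.4915)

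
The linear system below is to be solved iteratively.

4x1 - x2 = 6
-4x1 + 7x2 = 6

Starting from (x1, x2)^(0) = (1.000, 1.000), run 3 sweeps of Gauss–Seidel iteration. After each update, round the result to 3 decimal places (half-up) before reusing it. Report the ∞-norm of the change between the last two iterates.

Iteration 1:
  x1 = (6 - (-1)·1.000) / (4) = 1.750
  x2 = (6 - (-4)·1.750) / (7) = 1.857
Iteration 2:
  x1 = (6 - (-1)·1.857) / (4) = 1.964
  x2 = (6 - (-4)·1.964) / (7) = 1.979
Iteration 3:
  x1 = (6 - (-1)·1.979) / (4) = 1.995
  x2 = (6 - (-4)·1.995) / (7) = 1.997
Change: (0.031, 0.018) → max |·| = 0.031

0.031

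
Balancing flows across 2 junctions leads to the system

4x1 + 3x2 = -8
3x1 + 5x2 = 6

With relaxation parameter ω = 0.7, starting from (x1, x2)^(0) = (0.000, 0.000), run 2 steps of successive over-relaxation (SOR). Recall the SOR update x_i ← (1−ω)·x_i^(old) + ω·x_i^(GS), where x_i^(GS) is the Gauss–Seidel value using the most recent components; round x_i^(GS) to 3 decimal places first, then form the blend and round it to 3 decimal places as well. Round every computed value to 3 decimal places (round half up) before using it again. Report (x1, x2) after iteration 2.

Iteration 1:
  x1: GS value = (-8 - (3)·0.000) / (4) = -2.000;  x1 ← (1−ω)·0.000 + ω·-2.000 = -1.400
  x2: GS value = (6 - (3)·-1.400) / (5) = 2.040;  x2 ← (1−ω)·0.000 + ω·2.040 = 1.428
Iteration 2:
  x1: GS value = (-8 - (3)·1.428) / (4) = -3.071;  x1 ← (1−ω)·-1.400 + ω·-3.071 = -2.570
  x2: GS value = (6 - (3)·-2.570) / (5) = 2.742;  x2 ← (1−ω)·1.428 + ω·2.742 = 2.348

(-2.570, 2.348)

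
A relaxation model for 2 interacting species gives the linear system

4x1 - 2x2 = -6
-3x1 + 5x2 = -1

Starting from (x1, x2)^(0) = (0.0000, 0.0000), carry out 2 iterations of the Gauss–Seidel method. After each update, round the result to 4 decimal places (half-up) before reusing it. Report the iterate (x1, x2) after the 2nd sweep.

(-2.0500, -1.4300)

Iteration 1:
  x1 = (-6 - (-2)·0.0000) / (4) = -1.5000
  x2 = (-1 - (-3)·-1.5000) / (5) = -1.1000
Iteration 2:
  x1 = (-6 - (-2)·-1.1000) / (4) = -2.0500
  x2 = (-1 - (-3)·-2.0500) / (5) = -1.4300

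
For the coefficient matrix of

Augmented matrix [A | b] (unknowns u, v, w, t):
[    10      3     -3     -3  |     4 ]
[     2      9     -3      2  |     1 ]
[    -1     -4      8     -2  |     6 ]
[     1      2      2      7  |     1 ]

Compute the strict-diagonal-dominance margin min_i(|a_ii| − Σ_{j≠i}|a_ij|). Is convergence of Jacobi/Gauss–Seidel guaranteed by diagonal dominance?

row 1: |10| − (3+3+3) = 1
row 2: |9| − (2+3+2) = 2
row 3: |8| − (1+4+2) = 1
row 4: |7| − (1+2+2) = 2
minimum over rows = 1 → strictly diagonally dominant (convergence guaranteed)

1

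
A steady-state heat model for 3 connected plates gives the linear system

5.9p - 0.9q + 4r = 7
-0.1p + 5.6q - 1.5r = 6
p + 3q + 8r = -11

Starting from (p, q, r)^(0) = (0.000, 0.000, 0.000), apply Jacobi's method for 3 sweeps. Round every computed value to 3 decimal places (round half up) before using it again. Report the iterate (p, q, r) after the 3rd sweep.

Iteration 1:
  p = (7 - (-0.9)·0.000 - (4)·0.000) / (5.9) = 1.186
  q = (6 - (-0.1)·0.000 - (-1.5)·0.000) / (5.6) = 1.071
  r = (-11 - (1)·0.000 - (3)·0.000) / (8) = -1.375
Iteration 2:
  p = (7 - (-0.9)·1.071 - (4)·-1.375) / (5.9) = 2.282
  q = (6 - (-0.1)·1.186 - (-1.5)·-1.375) / (5.6) = 0.724
  r = (-11 - (1)·1.186 - (3)·1.071) / (8) = -1.925
Iteration 3:
  p = (7 - (-0.9)·0.724 - (4)·-1.925) / (5.9) = 2.602
  q = (6 - (-0.1)·2.282 - (-1.5)·-1.925) / (5.6) = 0.597
  r = (-11 - (1)·2.282 - (3)·0.724) / (8) = -1.932

(2.602, 0.597, -1.932)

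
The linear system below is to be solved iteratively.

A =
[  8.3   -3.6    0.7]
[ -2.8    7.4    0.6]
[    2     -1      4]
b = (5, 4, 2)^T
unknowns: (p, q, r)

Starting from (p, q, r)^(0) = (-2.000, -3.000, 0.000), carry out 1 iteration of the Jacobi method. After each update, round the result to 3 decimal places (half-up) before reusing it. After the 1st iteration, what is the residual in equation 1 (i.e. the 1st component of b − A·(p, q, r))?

Iteration 1:
  p = (5 - (-3.6)·-3.000 - (0.7)·0.000) / (8.3) = -0.699
  q = (4 - (-2.8)·-2.000 - (0.6)·0.000) / (7.4) = -0.216
  r = (2 - (2)·-2.000 - (-1)·-3.000) / (4) = 0.750
Residual b − A·x = (9.499, 3.191, 0.182)

9.499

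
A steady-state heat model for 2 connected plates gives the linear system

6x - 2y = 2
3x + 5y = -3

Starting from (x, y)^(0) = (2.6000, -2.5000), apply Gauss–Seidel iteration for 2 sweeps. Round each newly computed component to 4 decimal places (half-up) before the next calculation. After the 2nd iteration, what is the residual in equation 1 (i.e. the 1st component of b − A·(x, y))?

Iteration 1:
  x = (2 - (-2)·-2.5000) / (6) = -0.5000
  y = (-3 - (3)·-0.5000) / (5) = -0.3000
Iteration 2:
  x = (2 - (-2)·-0.3000) / (6) = 0.2333
  y = (-3 - (3)·0.2333) / (5) = -0.7400
Residual b − A·x = (-0.8798, 0.0001)

-0.8798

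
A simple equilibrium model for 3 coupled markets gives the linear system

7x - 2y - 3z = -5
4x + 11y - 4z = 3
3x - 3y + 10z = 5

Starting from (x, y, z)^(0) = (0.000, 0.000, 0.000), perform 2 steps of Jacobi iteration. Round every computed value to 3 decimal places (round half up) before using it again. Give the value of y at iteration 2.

0.714

Iteration 1:
  x = (-5 - (-2)·0.000 - (-3)·0.000) / (7) = -0.714
  y = (3 - (4)·0.000 - (-4)·0.000) / (11) = 0.273
  z = (5 - (3)·0.000 - (-3)·0.000) / (10) = 0.500
Iteration 2:
  x = (-5 - (-2)·0.273 - (-3)·0.500) / (7) = -0.422
  y = (3 - (4)·-0.714 - (-4)·0.500) / (11) = 0.714
  z = (5 - (3)·-0.714 - (-3)·0.273) / (10) = 0.796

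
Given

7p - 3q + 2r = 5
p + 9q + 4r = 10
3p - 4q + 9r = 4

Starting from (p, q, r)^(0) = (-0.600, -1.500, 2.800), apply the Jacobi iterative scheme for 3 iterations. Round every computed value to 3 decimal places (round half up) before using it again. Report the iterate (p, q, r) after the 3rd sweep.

Iteration 1:
  p = (5 - (-3)·-1.500 - (2)·2.800) / (7) = -0.729
  q = (10 - (1)·-0.600 - (4)·2.800) / (9) = -0.067
  r = (4 - (3)·-0.600 - (-4)·-1.500) / (9) = -0.022
Iteration 2:
  p = (5 - (-3)·-0.067 - (2)·-0.022) / (7) = 0.692
  q = (10 - (1)·-0.729 - (4)·-0.022) / (9) = 1.202
  r = (4 - (3)·-0.729 - (-4)·-0.067) / (9) = 0.658
Iteration 3:
  p = (5 - (-3)·1.202 - (2)·0.658) / (7) = 1.041
  q = (10 - (1)·0.692 - (4)·0.658) / (9) = 0.742
  r = (4 - (3)·0.692 - (-4)·1.202) / (9) = 0.748

(1.041, 0.742, 0.748)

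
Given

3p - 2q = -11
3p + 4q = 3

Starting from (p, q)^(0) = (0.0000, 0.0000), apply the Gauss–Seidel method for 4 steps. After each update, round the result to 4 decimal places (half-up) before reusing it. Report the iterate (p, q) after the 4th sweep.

(-1.9167, 2.1875)

Iteration 1:
  p = (-11 - (-2)·0.0000) / (3) = -3.6667
  q = (3 - (3)·-3.6667) / (4) = 3.5000
Iteration 2:
  p = (-11 - (-2)·3.5000) / (3) = -1.3333
  q = (3 - (3)·-1.3333) / (4) = 1.7500
Iteration 3:
  p = (-11 - (-2)·1.7500) / (3) = -2.5000
  q = (3 - (3)·-2.5000) / (4) = 2.6250
Iteration 4:
  p = (-11 - (-2)·2.6250) / (3) = -1.9167
  q = (3 - (3)·-1.9167) / (4) = 2.1875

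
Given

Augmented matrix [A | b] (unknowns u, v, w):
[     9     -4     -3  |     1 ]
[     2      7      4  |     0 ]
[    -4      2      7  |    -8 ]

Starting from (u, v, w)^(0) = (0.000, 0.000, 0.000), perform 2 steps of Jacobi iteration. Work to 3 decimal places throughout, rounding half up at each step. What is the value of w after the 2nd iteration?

Iteration 1:
  u = (1 - (-4)·0.000 - (-3)·0.000) / (9) = 0.111
  v = (0 - (2)·0.000 - (4)·0.000) / (7) = 0.000
  w = (-8 - (-4)·0.000 - (2)·0.000) / (7) = -1.143
Iteration 2:
  u = (1 - (-4)·0.000 - (-3)·-1.143) / (9) = -0.270
  v = (0 - (2)·0.111 - (4)·-1.143) / (7) = 0.621
  w = (-8 - (-4)·0.111 - (2)·0.000) / (7) = -1.079

-1.079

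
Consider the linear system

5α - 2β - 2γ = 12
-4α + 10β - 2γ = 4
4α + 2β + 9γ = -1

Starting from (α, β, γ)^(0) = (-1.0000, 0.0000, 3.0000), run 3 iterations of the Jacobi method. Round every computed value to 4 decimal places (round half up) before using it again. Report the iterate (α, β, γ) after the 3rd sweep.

Iteration 1:
  α = (12 - (-2)·0.0000 - (-2)·3.0000) / (5) = 3.6000
  β = (4 - (-4)·-1.0000 - (-2)·3.0000) / (10) = 0.6000
  γ = (-1 - (4)·-1.0000 - (2)·0.0000) / (9) = 0.3333
Iteration 2:
  α = (12 - (-2)·0.6000 - (-2)·0.3333) / (5) = 2.7733
  β = (4 - (-4)·3.6000 - (-2)·0.3333) / (10) = 1.9067
  γ = (-1 - (4)·3.6000 - (2)·0.6000) / (9) = -1.8444
Iteration 3:
  α = (12 - (-2)·1.9067 - (-2)·-1.8444) / (5) = 2.4249
  β = (4 - (-4)·2.7733 - (-2)·-1.8444) / (10) = 1.1404
  γ = (-1 - (4)·2.7733 - (2)·1.9067) / (9) = -1.7674

(2.4249, 1.1404, -1.7674)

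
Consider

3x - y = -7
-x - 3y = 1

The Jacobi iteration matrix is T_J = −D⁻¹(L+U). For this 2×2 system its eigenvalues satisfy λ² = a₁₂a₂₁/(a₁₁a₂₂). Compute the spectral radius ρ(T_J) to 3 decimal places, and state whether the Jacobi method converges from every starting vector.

0.333

a₁₂a₂₁/(a₁₁a₂₂) = (-1)·(-1) / ((3)·(-3)) = -0.111111
ρ = √|-0.111111| = √0.111111 = 0.333
ρ < 1, so Jacobi converges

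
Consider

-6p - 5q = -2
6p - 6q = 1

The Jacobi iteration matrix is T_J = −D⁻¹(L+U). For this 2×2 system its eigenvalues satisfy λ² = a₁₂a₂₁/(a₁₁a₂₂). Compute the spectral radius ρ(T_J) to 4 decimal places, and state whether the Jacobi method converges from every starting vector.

a₁₂a₂₁/(a₁₁a₂₂) = (-5)·(6) / ((-6)·(-6)) = -0.833333
ρ = √|-0.833333| = √0.833333 = 0.9129
ρ < 1, so Jacobi converges

0.9129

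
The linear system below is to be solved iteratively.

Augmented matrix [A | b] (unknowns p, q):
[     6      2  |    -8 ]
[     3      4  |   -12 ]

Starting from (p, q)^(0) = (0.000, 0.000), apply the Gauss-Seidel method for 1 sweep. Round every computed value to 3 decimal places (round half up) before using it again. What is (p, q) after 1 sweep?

(-1.333, -2.000)

Iteration 1:
  p = (-8 - (2)·0.000) / (6) = -1.333
  q = (-12 - (3)·-1.333) / (4) = -2.000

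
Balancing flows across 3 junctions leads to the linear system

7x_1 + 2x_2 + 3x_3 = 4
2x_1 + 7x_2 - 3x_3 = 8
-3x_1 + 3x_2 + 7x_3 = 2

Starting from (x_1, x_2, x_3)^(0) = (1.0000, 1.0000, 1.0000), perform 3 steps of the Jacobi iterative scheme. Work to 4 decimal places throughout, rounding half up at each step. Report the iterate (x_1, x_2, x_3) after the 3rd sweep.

Iteration 1:
  x_1 = (4 - (2)·1.0000 - (3)·1.0000) / (7) = -0.1429
  x_2 = (8 - (2)·1.0000 - (-3)·1.0000) / (7) = 1.2857
  x_3 = (2 - (-3)·1.0000 - (3)·1.0000) / (7) = 0.2857
Iteration 2:
  x_1 = (4 - (2)·1.2857 - (3)·0.2857) / (7) = 0.0816
  x_2 = (8 - (2)·-0.1429 - (-3)·0.2857) / (7) = 1.3061
  x_3 = (2 - (-3)·-0.1429 - (3)·1.2857) / (7) = -0.3265
Iteration 3:
  x_1 = (4 - (2)·1.3061 - (3)·-0.3265) / (7) = 0.3382
  x_2 = (8 - (2)·0.0816 - (-3)·-0.3265) / (7) = 0.9796
  x_3 = (2 - (-3)·0.0816 - (3)·1.3061) / (7) = -0.2391

(0.3382, 0.9796, -0.2391)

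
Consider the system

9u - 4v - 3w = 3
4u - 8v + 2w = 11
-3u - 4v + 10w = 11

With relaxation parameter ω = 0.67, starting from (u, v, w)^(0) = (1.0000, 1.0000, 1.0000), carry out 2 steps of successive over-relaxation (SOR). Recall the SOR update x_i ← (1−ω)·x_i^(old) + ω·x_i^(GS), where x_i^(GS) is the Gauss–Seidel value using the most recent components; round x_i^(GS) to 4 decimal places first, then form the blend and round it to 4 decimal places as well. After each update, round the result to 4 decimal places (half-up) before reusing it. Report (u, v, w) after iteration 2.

(0.8416, -0.4483, 1.2038)

Iteration 1:
  u: GS value = (3 - (-4)·1.0000 - (-3)·1.0000) / (9) = 1.1111;  u ← (1−ω)·1.0000 + ω·1.1111 = 1.0744
  v: GS value = (11 - (4)·1.0744 - (2)·1.0000) / (-8) = -0.5878;  v ← (1−ω)·1.0000 + ω·-0.5878 = -0.0638
  w: GS value = (11 - (-3)·1.0744 - (-4)·-0.0638) / (10) = 1.3968;  w ← (1−ω)·1.0000 + ω·1.3968 = 1.2659
Iteration 2:
  u: GS value = (3 - (-4)·-0.0638 - (-3)·1.2659) / (9) = 0.7269;  u ← (1−ω)·1.0744 + ω·0.7269 = 0.8416
  v: GS value = (11 - (4)·0.8416 - (2)·1.2659) / (-8) = -0.6377;  v ← (1−ω)·-0.0638 + ω·-0.6377 = -0.4483
  w: GS value = (11 - (-3)·0.8416 - (-4)·-0.4483) / (10) = 1.1732;  w ← (1−ω)·1.2659 + ω·1.1732 = 1.2038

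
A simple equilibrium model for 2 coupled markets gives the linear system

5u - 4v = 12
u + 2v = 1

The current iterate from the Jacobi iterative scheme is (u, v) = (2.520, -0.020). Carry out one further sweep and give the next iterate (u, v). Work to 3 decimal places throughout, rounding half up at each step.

One sweep:
  u = (12 - (-4)·-0.020) / (5) = 2.384
  v = (1 - (1)·2.520) / (2) = -0.760

(2.384, -0.760)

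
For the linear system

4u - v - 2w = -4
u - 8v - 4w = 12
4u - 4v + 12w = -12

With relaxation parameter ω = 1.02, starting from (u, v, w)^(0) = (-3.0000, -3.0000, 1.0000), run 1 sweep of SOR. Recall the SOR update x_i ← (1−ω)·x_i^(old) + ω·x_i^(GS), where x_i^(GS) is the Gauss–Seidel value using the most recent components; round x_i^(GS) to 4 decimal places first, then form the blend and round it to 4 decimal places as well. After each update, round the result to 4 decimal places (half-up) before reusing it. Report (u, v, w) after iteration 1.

(-1.2150, -2.1349, -1.3527)

Iteration 1:
  u: GS value = (-4 - (-1)·-3.0000 - (-2)·1.0000) / (4) = -1.2500;  u ← (1−ω)·-3.0000 + ω·-1.2500 = -1.2150
  v: GS value = (12 - (1)·-1.2150 - (-4)·1.0000) / (-8) = -2.1519;  v ← (1−ω)·-3.0000 + ω·-2.1519 = -2.1349
  w: GS value = (-12 - (4)·-1.2150 - (-4)·-2.1349) / (12) = -1.3066;  w ← (1−ω)·1.0000 + ω·-1.3066 = -1.3527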